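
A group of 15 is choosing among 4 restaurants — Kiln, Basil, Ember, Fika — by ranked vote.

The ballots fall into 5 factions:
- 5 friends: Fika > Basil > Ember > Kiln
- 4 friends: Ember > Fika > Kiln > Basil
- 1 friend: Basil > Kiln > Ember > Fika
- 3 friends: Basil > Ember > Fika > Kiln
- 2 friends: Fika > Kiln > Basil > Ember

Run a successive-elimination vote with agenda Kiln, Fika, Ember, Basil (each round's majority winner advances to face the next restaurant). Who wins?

Basil

Round 1: Kiln vs Fika — 1–14, Fika advances.
Round 2: Fika vs Ember — 7–8, Ember advances.
Round 3: Ember vs Basil — 4–11, Basil advances.
The agenda winner is Basil.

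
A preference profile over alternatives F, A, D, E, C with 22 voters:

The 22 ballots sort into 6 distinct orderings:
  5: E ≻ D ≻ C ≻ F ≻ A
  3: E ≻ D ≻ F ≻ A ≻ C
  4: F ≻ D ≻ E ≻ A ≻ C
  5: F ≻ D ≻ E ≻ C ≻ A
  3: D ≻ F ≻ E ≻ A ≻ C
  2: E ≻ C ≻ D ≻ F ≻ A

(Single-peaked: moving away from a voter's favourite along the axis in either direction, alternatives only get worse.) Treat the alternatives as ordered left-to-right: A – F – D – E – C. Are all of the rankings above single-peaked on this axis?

yes

Axis positions: A=1, F=2, D=3, E=4, C=5.
Faction 1 (peak E at position 4): ranking walks positions 4-3-5-2-1, expanding outward from the peak — single-peaked.
Faction 2 (peak E at position 4): ranking walks positions 4-3-2-1-5, expanding outward from the peak — single-peaked.
Faction 3 (peak F at position 2): ranking walks positions 2-3-4-1-5, expanding outward from the peak — single-peaked.
Faction 4 (peak F at position 2): ranking walks positions 2-3-4-5-1, expanding outward from the peak — single-peaked.
Faction 5 (peak D at position 3): ranking walks positions 3-2-4-1-5, expanding outward from the peak — single-peaked.
Faction 6 (peak E at position 4): ranking walks positions 4-5-3-2-1, expanding outward from the peak — single-peaked.
Every ranking is single-peaked on this axis.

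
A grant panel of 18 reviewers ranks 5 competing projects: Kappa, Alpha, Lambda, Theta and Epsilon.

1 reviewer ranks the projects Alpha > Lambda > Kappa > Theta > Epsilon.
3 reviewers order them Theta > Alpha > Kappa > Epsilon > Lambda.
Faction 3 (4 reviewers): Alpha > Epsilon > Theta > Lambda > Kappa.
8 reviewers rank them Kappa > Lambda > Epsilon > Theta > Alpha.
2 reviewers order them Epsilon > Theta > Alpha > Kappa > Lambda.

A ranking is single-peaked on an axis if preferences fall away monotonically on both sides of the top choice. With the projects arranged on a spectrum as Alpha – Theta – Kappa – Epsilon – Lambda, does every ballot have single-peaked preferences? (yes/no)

no

Axis positions: Alpha=1, Theta=2, Kappa=3, Epsilon=4, Lambda=5.
Faction 1: ranking walks positions 1-5-3-2-4; Lambda is ranked above Theta even though Theta lies between Lambda and the peak Alpha on the axis — preferences dip and rise again. Not single-peaked.
Faction 2 (peak Theta at position 2): ranking walks positions 2-1-3-4-5, expanding outward from the peak — single-peaked.
Faction 3: ranking walks positions 1-4-2-5-3; Epsilon is ranked above Theta even though Theta lies between Epsilon and the peak Alpha on the axis — preferences dip and rise again. Not single-peaked.
Faction 4: ranking walks positions 3-5-4-2-1; Lambda is ranked above Epsilon even though Epsilon lies between Lambda and the peak Kappa on the axis — preferences dip and rise again. Not single-peaked.
Faction 5: ranking walks positions 4-2-1-3-5; Theta is ranked above Kappa even though Kappa lies between Theta and the peak Epsilon on the axis — preferences dip and rise again. Not single-peaked.
Faction 1 violates single-peakedness, so the profile is not single-peaked on this axis.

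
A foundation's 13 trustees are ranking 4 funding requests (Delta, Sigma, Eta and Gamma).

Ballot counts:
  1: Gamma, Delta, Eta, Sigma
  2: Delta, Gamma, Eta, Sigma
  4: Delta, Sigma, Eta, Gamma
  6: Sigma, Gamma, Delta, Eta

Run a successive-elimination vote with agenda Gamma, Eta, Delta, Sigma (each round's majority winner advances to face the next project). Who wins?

Sigma

Round 1: Gamma vs Eta — 9–4, Gamma advances.
Round 2: Gamma vs Delta — 7–6, Gamma advances.
Round 3: Gamma vs Sigma — 3–10, Sigma advances.
The agenda winner is Sigma.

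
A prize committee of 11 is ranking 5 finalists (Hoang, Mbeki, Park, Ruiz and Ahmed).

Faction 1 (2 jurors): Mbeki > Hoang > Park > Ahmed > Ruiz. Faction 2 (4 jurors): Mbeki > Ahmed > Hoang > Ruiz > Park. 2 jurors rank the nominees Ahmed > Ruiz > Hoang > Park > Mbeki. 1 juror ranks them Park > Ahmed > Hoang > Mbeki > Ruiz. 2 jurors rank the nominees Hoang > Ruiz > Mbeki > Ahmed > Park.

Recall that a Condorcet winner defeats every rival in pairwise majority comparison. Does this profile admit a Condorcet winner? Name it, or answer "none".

Check each pair by majority over 11 ballots:
Hoang vs Mbeki: 2+1+2 = 5 for Hoang, 6 for Mbeki — Mbeki by 6–5.
Hoang vs Park: Hoang preferred on 2+4+2+2 = 10 ballots; Hoang wins 10–1.
Hoang–Ruiz: Hoang 9–2.
Hoang vs Ahmed: 4 to 7, Ahmed.
Mbeki vs Park: 8 to 3, Mbeki.
Mbeki vs Ruiz: Mbeki preferred on 2+4+1 = 7 ballots; Mbeki wins 7–4.
Mbeki vs Ahmed: 2+4+2 = 8 for Mbeki, 3 for Ahmed — Mbeki by 8–3.
Park vs Ruiz: 2+1 = 3 for Park, 8 for Ruiz — Ruiz by 8–3.
Park vs Ahmed: Ahmed wins 8–3.
Ruiz vs Ahmed: 2 to 9, Ahmed.
Mbeki beats each of Hoang, Park, Ruiz, Ahmed — Mbeki is the Condorcet winner.

Mbeki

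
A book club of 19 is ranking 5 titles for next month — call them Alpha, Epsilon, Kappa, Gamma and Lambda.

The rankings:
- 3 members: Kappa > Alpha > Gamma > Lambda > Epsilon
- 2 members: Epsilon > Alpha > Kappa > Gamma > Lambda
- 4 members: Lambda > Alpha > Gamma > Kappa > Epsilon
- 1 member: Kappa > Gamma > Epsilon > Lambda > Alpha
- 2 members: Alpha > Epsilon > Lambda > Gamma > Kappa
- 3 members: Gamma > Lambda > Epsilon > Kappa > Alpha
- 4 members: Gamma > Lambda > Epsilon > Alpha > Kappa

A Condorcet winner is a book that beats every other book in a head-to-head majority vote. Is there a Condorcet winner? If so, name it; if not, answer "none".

Head-to-head results (19 members):
Alpha vs Epsilon: Alpha is ranked higher on 3+4+2 = 9 ballots, Epsilon on 10. Epsilon wins 10–9.
Alpha vs Kappa: 12 to 7, Alpha.
Alpha vs Gamma: 3+2+4+2 = 11 for Alpha, 8 for Gamma — Alpha by 11–8.
Alpha vs Lambda: 7 to 12, Lambda.
Epsilon vs Kappa: Epsilon, 11–8.
Epsilon vs Gamma: 2+2 = 4 for Epsilon, 15 for Gamma — Gamma by 15–4.
Epsilon–Lambda: Lambda 14–5.
Kappa vs Gamma: Gamma wins 13–6.
Kappa vs Lambda: Kappa is ranked higher on 3+2+1 = 6 ballots, Lambda on 13. Lambda wins 13–6.
Gamma vs Lambda: 3+2+1+3+4 = 13 for Gamma, 6 for Lambda — Gamma by 13–6.
Every book loses at least once (Alpha loses to Epsilon; Epsilon loses to Gamma; Kappa loses to Alpha; Gamma loses to Alpha; Lambda loses to Gamma). The majority relation contains the cycle Alpha beats Gamma beats Epsilon beats Alpha, so there is no Condorcet winner.

none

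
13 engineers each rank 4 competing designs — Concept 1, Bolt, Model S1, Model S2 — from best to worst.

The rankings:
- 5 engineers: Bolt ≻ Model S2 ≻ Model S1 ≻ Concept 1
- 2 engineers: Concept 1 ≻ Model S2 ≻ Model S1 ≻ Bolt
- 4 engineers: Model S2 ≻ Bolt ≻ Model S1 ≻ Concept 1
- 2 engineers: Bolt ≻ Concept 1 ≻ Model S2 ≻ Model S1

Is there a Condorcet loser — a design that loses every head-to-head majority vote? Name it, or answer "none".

Concept 1

Pairwise majorities:
Concept 1 vs Bolt: Concept 1 preferred on 2 ballots; Bolt wins 11–2.
Concept 1–Model S1: Model S1 9–4.
Concept 1 vs Model S2: Concept 1 is ranked higher on 2+2 = 4 ballots, Model S2 on 9. Model S2 wins 9–4.
Bolt vs Model S1: 5+4+2 = 11 for Bolt, 2 for Model S1 — Bolt by 11–2.
Bolt vs Model S2: 7 to 6, Bolt.
Model S1 vs Model S2: Model S1 preferred on 0 ballots; Model S2 wins 13–0.
Only Concept 1 has no wins; Concept 1 is the Condorcet loser.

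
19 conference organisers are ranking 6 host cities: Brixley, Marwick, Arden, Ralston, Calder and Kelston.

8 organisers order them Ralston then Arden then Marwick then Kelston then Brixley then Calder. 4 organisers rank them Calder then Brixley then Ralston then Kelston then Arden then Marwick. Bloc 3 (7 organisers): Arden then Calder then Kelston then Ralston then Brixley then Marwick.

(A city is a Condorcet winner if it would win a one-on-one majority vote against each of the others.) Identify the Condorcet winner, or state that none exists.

none

Pairwise majorities:
Brixley vs Marwick: 11 to 8, Brixley.
Brixley vs Arden: 4 to 15, Arden.
Brixley vs Ralston: Brixley is ranked higher on 4 ballots, Ralston on 15. Ralston wins 15–4.
Brixley vs Calder: Calder wins 11–8.
Brixley vs Kelston: 4 to 15, Kelston.
Marwick–Arden: Arden 19–0.
Marwick vs Ralston: Marwick is ranked higher on 0 ballots, Ralston on 19. Ralston wins 19–0.
Marwick vs Calder: 8 for Marwick, 11 for Calder — Calder by 11–8.
Marwick vs Kelston: Kelston wins 11–8.
Arden vs Ralston: Arden preferred on 7 ballots; Ralston wins 12–7.
Arden vs Calder: 15 to 4, Arden.
Arden vs Kelston: 15 to 4, Arden.
Ralston vs Calder: Ralston is ranked higher on 8 ballots, Calder on 11. Calder wins 11–8.
Ralston vs Kelston: 8+4 = 12 for Ralston, 7 for Kelston — Ralston by 12–7.
Calder–Kelston: Calder 11–8.
Each city drops at least one matchup (Brixley loses to Arden; Marwick loses to Brixley; Arden loses to Ralston; Ralston loses to Calder; Calder loses to Arden; Kelston loses to Arden); the cycle Arden beats Calder beats Ralston beats Arden rules out a Condorcet winner.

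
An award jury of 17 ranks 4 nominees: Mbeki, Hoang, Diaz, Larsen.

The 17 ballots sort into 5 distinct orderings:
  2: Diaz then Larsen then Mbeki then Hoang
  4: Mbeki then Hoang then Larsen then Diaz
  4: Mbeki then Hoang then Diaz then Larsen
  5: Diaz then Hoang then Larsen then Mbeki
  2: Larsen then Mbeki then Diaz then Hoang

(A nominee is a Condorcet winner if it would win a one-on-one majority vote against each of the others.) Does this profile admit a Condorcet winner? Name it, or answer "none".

none

Check each pair by majority over 17 ballots:
Mbeki vs Hoang: Mbeki wins 12–5.
Mbeki vs Diaz: Mbeki is ranked higher on 4+4+2 = 10 ballots, Diaz on 7. Mbeki wins 10–7.
Mbeki vs Larsen: Larsen, 9–8.
Hoang vs Diaz: Hoang preferred on 4+4 = 8 ballots; Diaz wins 9–8.
Hoang vs Larsen: Hoang, 13–4.
Diaz vs Larsen: Diaz preferred on 2+4+5 = 11 ballots; Diaz wins 11–6.
Every nominee loses at least once (Mbeki loses to Larsen; Hoang loses to Mbeki; Diaz loses to Mbeki; Larsen loses to Hoang). The majority relation contains the cycle Mbeki → Hoang → Larsen → Mbeki, so there is no Condorcet winner.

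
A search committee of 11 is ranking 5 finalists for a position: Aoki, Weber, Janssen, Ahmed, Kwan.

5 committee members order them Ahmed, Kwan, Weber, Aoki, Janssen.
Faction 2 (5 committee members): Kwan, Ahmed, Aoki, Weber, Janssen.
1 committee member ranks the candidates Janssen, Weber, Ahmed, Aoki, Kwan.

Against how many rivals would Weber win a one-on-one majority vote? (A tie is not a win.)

2

Weber against each rival (11 committee members):
Weber–Aoki: Weber 6–5.
Weber vs Janssen: Weber, 10–1.
Weber vs Ahmed: Ahmed wins 10–1.
Weber vs Kwan: Kwan wins 10–1.
Weber beats Aoki, Janssen; loses to Ahmed, Kwan — 2 pairwise wins.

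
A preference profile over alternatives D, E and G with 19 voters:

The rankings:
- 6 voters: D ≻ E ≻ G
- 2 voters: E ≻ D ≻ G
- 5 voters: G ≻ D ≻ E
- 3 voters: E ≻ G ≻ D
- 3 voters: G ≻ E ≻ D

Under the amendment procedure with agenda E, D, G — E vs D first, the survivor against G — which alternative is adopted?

Round 1: E vs D — 8–11, D advances.
Round 2: D vs G — 8–11, G advances.
The agenda winner is G.

G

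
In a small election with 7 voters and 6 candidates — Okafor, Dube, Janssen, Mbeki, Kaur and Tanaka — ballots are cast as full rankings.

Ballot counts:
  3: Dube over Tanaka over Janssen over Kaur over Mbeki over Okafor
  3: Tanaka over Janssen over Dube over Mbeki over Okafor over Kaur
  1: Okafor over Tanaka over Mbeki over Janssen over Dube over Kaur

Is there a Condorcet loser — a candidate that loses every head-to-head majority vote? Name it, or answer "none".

Kaur

Pairwise majorities:
Okafor vs Dube: 1 to 6, Dube.
Okafor vs Janssen: Janssen, 6–1.
Okafor vs Mbeki: Mbeki, 6–1.
Okafor vs Kaur: Okafor wins 4–3.
Okafor–Tanaka: Tanaka 6–1.
Dube vs Janssen: Janssen, 4–3.
Dube vs Mbeki: Dube preferred on 3+3 = 6 ballots; Dube wins 6–1.
Dube vs Kaur: Dube, 7–0.
Dube vs Tanaka: Tanaka wins 4–3.
Janssen vs Mbeki: Janssen is ranked higher on 3+3 = 6 ballots, Mbeki on 1. Janssen wins 6–1.
Janssen vs Kaur: Janssen preferred on 3+3+1 = 7 ballots; Janssen wins 7–0.
Janssen vs Tanaka: Tanaka wins 7–0.
Mbeki vs Kaur: Mbeki is ranked higher on 3+1 = 4 ballots, Kaur on 3. Mbeki wins 4–3.
Mbeki vs Tanaka: Mbeki is ranked higher on 0 ballots, Tanaka on 7. Tanaka wins 7–0.
Kaur vs Tanaka: 0 for Kaur, 7 for Tanaka — Tanaka by 7–0.
Kaur is beaten in every head-to-head and is the Condorcet loser.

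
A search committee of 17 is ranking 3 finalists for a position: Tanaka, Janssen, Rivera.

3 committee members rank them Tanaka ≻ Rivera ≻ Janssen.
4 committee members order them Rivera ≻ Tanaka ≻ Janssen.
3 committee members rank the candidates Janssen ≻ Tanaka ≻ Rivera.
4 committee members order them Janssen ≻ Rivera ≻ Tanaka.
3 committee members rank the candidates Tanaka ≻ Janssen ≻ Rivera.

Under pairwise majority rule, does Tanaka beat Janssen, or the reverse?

Ballots ranking Tanaka above Janssen: 3 + 4 + 3 = 10.
Ballots ranking Janssen above Tanaka: 17 − 10 = 7.
Tanaka wins the head-to-head 10–7.

Tanaka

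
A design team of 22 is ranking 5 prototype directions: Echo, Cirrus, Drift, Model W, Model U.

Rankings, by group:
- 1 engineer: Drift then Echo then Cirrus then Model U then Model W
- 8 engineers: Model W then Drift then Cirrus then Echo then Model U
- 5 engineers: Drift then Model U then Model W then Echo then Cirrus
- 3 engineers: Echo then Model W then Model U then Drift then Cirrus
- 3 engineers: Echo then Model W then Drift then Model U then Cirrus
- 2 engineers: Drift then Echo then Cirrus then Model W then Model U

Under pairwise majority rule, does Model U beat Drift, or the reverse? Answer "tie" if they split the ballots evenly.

Ballots ranking Model U above Drift: 3.
Ballots ranking Drift above Model U: 22 − 3 = 19.
Drift wins the head-to-head 19–3.

Drift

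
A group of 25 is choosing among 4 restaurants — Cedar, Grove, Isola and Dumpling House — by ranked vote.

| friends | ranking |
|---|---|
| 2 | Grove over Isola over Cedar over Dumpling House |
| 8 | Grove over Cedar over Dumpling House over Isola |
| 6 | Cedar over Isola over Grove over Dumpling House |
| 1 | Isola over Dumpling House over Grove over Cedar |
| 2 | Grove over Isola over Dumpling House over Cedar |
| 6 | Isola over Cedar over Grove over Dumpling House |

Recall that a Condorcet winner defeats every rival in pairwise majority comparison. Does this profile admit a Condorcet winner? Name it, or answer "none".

none

Pairwise majorities:
Cedar vs Grove: Cedar preferred on 6+6 = 12 ballots; Grove wins 13–12.
Cedar vs Isola: Cedar preferred on 8+6 = 14 ballots; Cedar wins 14–11.
Cedar vs Dumpling House: Cedar preferred on 2+8+6+6 = 22 ballots; Cedar wins 22–3.
Grove vs Isola: Grove preferred on 2+8+2 = 12 ballots; Isola wins 13–12.
Grove vs Dumpling House: Grove is ranked higher on 2+8+6+2+6 = 24 ballots, Dumpling House on 1. Grove wins 24–1.
Isola vs Dumpling House: 17 to 8, Isola.
Every restaurant loses at least once (Cedar loses to Grove; Grove loses to Isola; Isola loses to Cedar; Dumpling House loses to Cedar). The majority relation contains the cycle Cedar > Isola > Grove > Cedar, so there is no Condorcet winner.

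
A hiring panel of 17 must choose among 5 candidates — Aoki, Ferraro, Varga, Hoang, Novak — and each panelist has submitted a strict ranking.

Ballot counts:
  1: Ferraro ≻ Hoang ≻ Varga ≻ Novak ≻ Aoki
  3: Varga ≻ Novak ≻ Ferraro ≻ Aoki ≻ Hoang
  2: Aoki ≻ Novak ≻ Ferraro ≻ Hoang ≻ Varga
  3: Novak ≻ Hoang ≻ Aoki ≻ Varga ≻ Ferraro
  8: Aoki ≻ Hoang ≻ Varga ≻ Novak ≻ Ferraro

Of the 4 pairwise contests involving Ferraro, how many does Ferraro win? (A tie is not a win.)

0

Ferraro against each rival (17 committee members):
Ferraro vs Aoki: 1+3 = 4 for Ferraro, 13 for Aoki — Aoki by 13–4.
Ferraro vs Varga: Varga wins 14–3.
Ferraro vs Hoang: Hoang, 11–6.
Ferraro vs Novak: Ferraro is ranked higher on 1 ballot, Novak on 16. Novak wins 16–1.
Ferraro beats no one; loses to Aoki, Varga, Hoang, Novak — 0 pairwise wins.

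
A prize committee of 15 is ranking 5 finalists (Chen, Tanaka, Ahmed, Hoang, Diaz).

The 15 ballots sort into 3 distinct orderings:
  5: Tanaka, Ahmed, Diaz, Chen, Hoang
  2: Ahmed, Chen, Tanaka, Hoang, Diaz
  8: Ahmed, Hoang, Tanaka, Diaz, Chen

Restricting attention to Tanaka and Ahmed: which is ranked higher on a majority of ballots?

Ahmed

Ballots ranking Tanaka above Ahmed: 5.
Ballots ranking Ahmed above Tanaka: 15 − 5 = 10.
Ahmed wins the head-to-head 10–5.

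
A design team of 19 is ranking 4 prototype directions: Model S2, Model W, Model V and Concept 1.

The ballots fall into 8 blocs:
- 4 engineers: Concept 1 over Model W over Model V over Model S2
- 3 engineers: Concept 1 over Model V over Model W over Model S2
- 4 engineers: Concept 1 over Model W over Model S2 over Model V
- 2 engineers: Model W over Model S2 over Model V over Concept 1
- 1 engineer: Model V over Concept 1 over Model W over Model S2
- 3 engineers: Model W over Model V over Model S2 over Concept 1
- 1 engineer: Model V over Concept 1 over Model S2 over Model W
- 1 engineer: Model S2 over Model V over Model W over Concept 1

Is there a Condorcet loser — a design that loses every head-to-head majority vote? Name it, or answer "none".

Model S2

Head-to-head results (19 engineers):
Model S2 vs Model W: Model W, 17–2.
Model S2 vs Model V: 7 to 12, Model V.
Model S2 vs Concept 1: Model S2 is ranked higher on 2+3+1 = 6 ballots, Concept 1 on 13. Concept 1 wins 13–6.
Model W vs Model V: Model W, 13–6.
Model W vs Concept 1: Concept 1, 13–6.
Model V vs Concept 1: Model V is ranked higher on 2+1+3+1+1 = 8 ballots, Concept 1 on 11. Concept 1 wins 11–8.
Model S2 loses to every other design — it is the Condorcet loser.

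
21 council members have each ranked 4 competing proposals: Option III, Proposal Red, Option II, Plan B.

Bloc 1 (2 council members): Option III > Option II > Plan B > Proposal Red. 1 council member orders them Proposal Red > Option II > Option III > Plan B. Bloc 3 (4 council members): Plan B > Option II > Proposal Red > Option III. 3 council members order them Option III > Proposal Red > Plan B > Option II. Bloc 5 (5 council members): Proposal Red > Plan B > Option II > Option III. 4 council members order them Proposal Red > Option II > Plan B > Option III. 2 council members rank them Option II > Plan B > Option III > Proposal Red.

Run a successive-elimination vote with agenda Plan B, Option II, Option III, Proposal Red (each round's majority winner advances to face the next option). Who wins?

Proposal Red

Round 1: Plan B vs Option II — 12–9, Plan B advances.
Round 2: Plan B vs Option III — 15–6, Plan B advances.
Round 3: Plan B vs Proposal Red — 8–13, Proposal Red advances.
The agenda winner is Proposal Red.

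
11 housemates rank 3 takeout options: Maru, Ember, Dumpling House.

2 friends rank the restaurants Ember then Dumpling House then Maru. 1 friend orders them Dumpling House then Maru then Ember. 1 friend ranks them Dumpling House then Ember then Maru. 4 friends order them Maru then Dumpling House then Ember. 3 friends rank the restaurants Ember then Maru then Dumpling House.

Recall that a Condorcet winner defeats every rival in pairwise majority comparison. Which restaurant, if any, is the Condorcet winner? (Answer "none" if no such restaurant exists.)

Head-to-head results (11 friends):
Maru vs Ember: 1+4 = 5 for Maru, 6 for Ember — Ember by 6–5.
Maru–Dumpling House: Maru 7–4.
Ember vs Dumpling House: Dumpling House wins 6–5.
Every restaurant loses at least once (Maru loses to Ember; Ember loses to Dumpling House; Dumpling House loses to Maru). The majority relation contains the cycle Maru beats Dumpling House beats Ember beats Maru, so there is no Condorcet winner.

none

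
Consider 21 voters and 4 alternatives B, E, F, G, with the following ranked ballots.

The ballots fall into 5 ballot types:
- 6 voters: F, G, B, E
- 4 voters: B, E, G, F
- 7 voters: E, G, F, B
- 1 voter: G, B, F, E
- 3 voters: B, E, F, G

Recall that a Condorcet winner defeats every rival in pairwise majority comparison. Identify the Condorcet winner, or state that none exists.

none

Head-to-head results (21 voters):
B–E: B 14–7.
B vs F: F wins 13–8.
B–G: G 14–7.
E–F: E 14–7.
E vs G: E, 14–7.
F vs G: G wins 12–9.
Every alternative loses at least once (B loses to F; E loses to B; F loses to E; G loses to E). The majority relation contains the cycle B → E → F → B, so there is no Condorcet winner.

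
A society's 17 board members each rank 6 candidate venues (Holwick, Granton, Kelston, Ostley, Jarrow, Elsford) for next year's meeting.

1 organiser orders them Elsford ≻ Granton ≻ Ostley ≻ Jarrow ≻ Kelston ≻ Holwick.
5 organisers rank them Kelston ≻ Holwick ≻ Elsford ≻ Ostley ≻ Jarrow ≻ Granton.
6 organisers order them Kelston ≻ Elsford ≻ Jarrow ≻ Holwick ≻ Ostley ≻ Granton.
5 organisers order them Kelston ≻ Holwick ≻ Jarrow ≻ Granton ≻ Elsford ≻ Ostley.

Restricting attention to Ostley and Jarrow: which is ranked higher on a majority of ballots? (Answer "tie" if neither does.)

Jarrow

Ballots ranking Ostley above Jarrow: 1 + 5 = 6.
Ballots ranking Jarrow above Ostley: 17 − 6 = 11.
Jarrow wins the head-to-head 11–6.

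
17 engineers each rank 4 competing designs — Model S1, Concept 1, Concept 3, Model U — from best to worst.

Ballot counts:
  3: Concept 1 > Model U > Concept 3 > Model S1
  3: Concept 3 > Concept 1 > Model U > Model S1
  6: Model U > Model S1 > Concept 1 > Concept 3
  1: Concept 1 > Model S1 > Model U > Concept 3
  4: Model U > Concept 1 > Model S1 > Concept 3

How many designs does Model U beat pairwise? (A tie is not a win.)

Model U against each rival (17 engineers):
Model U vs Model S1: 16 to 1, Model U.
Model U vs Concept 1: Model U, 10–7.
Model U vs Concept 3: Model U wins 14–3.
Model U beats Model S1, Concept 1, Concept 3 — 3 pairwise wins.

3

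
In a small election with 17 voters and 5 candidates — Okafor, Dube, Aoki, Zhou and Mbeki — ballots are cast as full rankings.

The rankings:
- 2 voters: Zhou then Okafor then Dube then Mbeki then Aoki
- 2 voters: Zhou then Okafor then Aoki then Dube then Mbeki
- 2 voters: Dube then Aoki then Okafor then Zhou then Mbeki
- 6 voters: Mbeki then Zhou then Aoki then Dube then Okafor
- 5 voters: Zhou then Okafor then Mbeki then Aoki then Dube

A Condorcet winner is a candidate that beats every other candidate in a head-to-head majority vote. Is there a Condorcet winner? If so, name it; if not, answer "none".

Pairwise majorities:
Okafor vs Dube: Okafor wins 9–8.
Okafor vs Aoki: Okafor, 9–8.
Okafor vs Zhou: Zhou, 15–2.
Okafor vs Mbeki: Okafor wins 11–6.
Dube–Aoki: Aoki 13–4.
Dube–Zhou: Zhou 15–2.
Dube vs Mbeki: Mbeki, 11–6.
Aoki vs Zhou: Zhou, 15–2.
Aoki vs Mbeki: Mbeki, 13–4.
Zhou vs Mbeki: Zhou wins 11–6.
Zhou wins every pairwise contest, so Zhou is the Condorcet winner.

Zhou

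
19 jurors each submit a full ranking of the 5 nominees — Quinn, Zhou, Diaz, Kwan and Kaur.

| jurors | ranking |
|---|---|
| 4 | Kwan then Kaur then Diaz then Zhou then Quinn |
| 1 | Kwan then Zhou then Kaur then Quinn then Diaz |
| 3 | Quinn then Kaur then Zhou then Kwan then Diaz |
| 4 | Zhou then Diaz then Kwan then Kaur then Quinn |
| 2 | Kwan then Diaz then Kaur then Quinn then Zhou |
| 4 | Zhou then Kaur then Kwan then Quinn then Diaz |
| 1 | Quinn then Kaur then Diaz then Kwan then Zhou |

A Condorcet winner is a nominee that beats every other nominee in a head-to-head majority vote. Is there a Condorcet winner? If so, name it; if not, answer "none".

none

Pairwise majorities:
Quinn vs Zhou: Zhou, 13–6.
Quinn–Diaz: Diaz 10–9.
Quinn–Kwan: Kwan 15–4.
Quinn–Kaur: Kaur 15–4.
Zhou vs Diaz: Zhou, 12–7.
Zhou vs Kwan: Zhou wins 11–8.
Zhou–Kaur: Kaur 10–9.
Diaz vs Kwan: Kwan wins 14–5.
Diaz–Kaur: Kaur 13–6.
Kwan–Kaur: Kwan 11–8.
Every nominee loses at least once (Quinn loses to Zhou; Zhou loses to Kaur; Diaz loses to Zhou; Kwan loses to Zhou; Kaur loses to Kwan). The majority relation contains the cycle Zhou → Kwan → Kaur → Zhou, so there is no Condorcet winner.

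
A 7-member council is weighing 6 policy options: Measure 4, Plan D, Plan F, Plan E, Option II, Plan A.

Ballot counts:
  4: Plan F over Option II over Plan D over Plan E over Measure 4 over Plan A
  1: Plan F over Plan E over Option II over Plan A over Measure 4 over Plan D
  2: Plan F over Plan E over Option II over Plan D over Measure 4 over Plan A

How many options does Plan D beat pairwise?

3

Plan D against each rival (7 council members):
Plan D vs Measure 4: 4+2 = 6 for Plan D, 1 for Measure 4 — Plan D by 6–1.
Plan D–Plan F: Plan F 7–0.
Plan D vs Plan E: 4 to 3, Plan D.
Plan D vs Option II: Plan D preferred on 0 ballots; Option II wins 7–0.
Plan D vs Plan A: Plan D is ranked higher on 4+2 = 6 ballots, Plan A on 1. Plan D wins 6–1.
Plan D beats Measure 4, Plan E, Plan A; loses to Plan F, Option II — 3 pairwise wins.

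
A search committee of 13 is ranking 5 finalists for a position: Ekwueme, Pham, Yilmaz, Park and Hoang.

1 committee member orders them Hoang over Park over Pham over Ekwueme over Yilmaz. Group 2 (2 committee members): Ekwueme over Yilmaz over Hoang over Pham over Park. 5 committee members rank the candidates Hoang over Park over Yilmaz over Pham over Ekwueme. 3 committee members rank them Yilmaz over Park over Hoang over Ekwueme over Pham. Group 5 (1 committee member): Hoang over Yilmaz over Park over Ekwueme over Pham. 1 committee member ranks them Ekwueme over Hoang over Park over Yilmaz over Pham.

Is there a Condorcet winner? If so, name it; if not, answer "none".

Head-to-head results (13 committee members):
Ekwueme vs Pham: 7 to 6, Ekwueme.
Ekwueme vs Yilmaz: Ekwueme is ranked higher on 1+2+1 = 4 ballots, Yilmaz on 9. Yilmaz wins 9–4.
Ekwueme vs Park: Ekwueme preferred on 2+1 = 3 ballots; Park wins 10–3.
Ekwueme vs Hoang: 2+1 = 3 for Ekwueme, 10 for Hoang — Hoang by 10–3.
Pham vs Yilmaz: 1 to 12, Yilmaz.
Pham vs Park: 2 to 11, Park.
Pham vs Hoang: Pham preferred on 0 ballots; Hoang wins 13–0.
Yilmaz vs Park: Yilmaz is ranked higher on 2+3+1 = 6 ballots, Park on 7. Park wins 7–6.
Yilmaz vs Hoang: Yilmaz preferred on 2+3 = 5 ballots; Hoang wins 8–5.
Park vs Hoang: 3 to 10, Hoang.
Hoang defeats every rival head-to-head and is the Condorcet winner.

Hoang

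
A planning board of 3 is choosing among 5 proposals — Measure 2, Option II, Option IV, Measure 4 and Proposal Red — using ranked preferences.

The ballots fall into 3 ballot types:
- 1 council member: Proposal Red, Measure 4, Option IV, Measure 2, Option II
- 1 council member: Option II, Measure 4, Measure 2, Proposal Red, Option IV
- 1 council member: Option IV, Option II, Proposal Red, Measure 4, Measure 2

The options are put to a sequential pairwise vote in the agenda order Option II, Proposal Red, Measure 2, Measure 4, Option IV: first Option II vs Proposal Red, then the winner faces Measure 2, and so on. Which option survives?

Round 1: Option II vs Proposal Red — 2–1, Option II advances.
Round 2: Option II vs Measure 2 — 2–1, Option II advances.
Round 3: Option II vs Measure 4 — 2–1, Option II advances.
Round 4: Option II vs Option IV — 1–2, Option IV advances.
The agenda winner is Option IV.

Option IV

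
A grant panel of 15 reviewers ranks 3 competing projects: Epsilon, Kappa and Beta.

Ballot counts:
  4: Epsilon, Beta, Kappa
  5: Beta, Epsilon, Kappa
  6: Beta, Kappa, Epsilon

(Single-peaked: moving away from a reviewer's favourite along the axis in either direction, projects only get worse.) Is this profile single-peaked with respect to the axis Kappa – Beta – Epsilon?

yes

Axis positions: Kappa=1, Beta=2, Epsilon=3.
Cluster 1 (peak Epsilon at position 3): ranking walks positions 3-2-1, expanding outward from the peak — single-peaked.
Cluster 2 (peak Beta at position 2): ranking walks positions 2-3-1, expanding outward from the peak — single-peaked.
Cluster 3 (peak Beta at position 2): ranking walks positions 2-1-3, expanding outward from the peak — single-peaked.
Every ranking is single-peaked on this axis.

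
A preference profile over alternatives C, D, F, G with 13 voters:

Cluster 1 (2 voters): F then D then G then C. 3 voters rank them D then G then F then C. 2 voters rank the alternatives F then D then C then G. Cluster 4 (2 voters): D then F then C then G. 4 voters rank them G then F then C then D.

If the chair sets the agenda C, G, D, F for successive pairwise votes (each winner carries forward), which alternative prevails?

Round 1: C vs G — 4–9, G advances.
Round 2: G vs D — 4–9, D advances.
Round 3: D vs F — 5–8, F advances.
F survives the agenda.

F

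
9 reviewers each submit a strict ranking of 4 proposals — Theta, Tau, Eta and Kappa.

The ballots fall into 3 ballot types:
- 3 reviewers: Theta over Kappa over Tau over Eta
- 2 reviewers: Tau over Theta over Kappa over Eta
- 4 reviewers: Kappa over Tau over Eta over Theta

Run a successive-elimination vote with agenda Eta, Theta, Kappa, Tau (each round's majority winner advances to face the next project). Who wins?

Round 1: Eta vs Theta — 4–5, Theta advances.
Round 2: Theta vs Kappa — 5–4, Theta advances.
Round 3: Theta vs Tau — 3–6, Tau advances.
The agenda winner is Tau.

Tau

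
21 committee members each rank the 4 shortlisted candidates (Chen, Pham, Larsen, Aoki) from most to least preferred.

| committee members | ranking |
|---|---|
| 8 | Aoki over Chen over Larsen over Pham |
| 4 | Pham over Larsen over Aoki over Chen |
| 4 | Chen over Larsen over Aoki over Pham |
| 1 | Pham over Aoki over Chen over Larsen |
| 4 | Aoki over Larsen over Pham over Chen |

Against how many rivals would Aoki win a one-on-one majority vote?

Aoki against each rival (21 committee members):
Aoki vs Chen: Aoki, 17–4.
Aoki vs Pham: Aoki preferred on 8+4+4 = 16 ballots; Aoki wins 16–5.
Aoki vs Larsen: Aoki, 13–8.
Aoki beats Chen, Pham, Larsen — 3 pairwise wins.

3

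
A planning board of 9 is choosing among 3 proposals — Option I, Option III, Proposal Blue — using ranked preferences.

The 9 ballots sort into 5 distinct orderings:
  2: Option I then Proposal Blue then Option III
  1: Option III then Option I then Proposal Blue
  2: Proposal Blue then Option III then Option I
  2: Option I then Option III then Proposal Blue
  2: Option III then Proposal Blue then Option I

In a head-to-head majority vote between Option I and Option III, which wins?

Option III

Ballots ranking Option I above Option III: 2 + 2 = 4.
Ballots ranking Option III above Option I: 9 − 4 = 5.
Option III wins the head-to-head 5–4.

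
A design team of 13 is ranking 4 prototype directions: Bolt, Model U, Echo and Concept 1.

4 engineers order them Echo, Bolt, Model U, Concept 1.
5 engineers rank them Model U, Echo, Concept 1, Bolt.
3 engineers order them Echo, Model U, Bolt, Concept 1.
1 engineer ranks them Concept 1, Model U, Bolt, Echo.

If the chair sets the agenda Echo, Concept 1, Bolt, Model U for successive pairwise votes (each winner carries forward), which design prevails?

Echo

Round 1: Echo vs Concept 1 — 12–1, Echo advances.
Round 2: Echo vs Bolt — 12–1, Echo advances.
Round 3: Echo vs Model U — 7–6, Echo advances.
The agenda winner is Echo.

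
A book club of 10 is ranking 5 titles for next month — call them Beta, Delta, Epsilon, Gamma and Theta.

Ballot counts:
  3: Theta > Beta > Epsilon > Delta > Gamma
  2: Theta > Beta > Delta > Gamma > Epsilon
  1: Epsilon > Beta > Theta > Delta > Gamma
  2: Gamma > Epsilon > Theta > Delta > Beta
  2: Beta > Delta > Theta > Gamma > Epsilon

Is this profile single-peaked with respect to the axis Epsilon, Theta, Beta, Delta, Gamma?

no

Axis positions: Epsilon=1, Theta=2, Beta=3, Delta=4, Gamma=5.
Bloc 1 (peak Theta at position 2): ranking walks positions 2-3-1-4-5, expanding outward from the peak — single-peaked.
Bloc 2 (peak Theta at position 2): ranking walks positions 2-3-4-5-1, expanding outward from the peak — single-peaked.
Bloc 3: ranking walks positions 1-3-2-4-5; Beta is ranked above Theta even though Theta lies between Beta and the peak Epsilon on the axis — preferences dip and rise again. Not single-peaked.
Bloc 4: ranking walks positions 5-1-2-4-3; Epsilon is ranked above Delta even though Delta lies between Epsilon and the peak Gamma on the axis — preferences dip and rise again. Not single-peaked.
Bloc 5 (peak Beta at position 3): ranking walks positions 3-4-2-5-1, expanding outward from the peak — single-peaked.
Bloc 3 violates single-peakedness, so the profile is not single-peaked on this axis.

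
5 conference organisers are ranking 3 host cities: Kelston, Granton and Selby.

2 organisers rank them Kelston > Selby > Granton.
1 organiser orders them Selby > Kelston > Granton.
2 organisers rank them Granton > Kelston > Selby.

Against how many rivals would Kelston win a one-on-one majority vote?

2

Kelston against each rival (5 organisers):
Kelston vs Granton: Kelston wins 3–2.
Kelston vs Selby: Kelston wins 4–1.
Kelston beats Granton, Selby — 2 pairwise wins.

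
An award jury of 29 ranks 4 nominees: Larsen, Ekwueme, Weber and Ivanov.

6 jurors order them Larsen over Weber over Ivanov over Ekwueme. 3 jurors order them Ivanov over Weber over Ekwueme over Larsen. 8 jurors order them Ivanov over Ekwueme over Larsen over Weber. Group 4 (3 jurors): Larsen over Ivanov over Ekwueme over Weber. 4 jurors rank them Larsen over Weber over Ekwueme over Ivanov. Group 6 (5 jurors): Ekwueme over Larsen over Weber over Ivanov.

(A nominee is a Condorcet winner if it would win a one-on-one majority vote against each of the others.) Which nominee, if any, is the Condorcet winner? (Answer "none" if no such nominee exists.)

Check each pair by majority over 29 ballots:
Larsen–Ekwueme: Ekwueme 16–13.
Larsen vs Weber: Larsen, 26–3.
Larsen–Ivanov: Larsen 18–11.
Ekwueme vs Weber: 16 to 13, Ekwueme.
Ekwueme vs Ivanov: Ekwueme is ranked higher on 4+5 = 9 ballots, Ivanov on 20. Ivanov wins 20–9.
Weber vs Ivanov: Weber wins 15–14.
No nominee is unbeaten: Larsen loses to Ekwueme; Ekwueme loses to Ivanov; Weber loses to Larsen; Ivanov loses to Larsen. In particular Larsen > Ivanov > Ekwueme > Larsen is a majority cycle — no Condorcet winner exists.

none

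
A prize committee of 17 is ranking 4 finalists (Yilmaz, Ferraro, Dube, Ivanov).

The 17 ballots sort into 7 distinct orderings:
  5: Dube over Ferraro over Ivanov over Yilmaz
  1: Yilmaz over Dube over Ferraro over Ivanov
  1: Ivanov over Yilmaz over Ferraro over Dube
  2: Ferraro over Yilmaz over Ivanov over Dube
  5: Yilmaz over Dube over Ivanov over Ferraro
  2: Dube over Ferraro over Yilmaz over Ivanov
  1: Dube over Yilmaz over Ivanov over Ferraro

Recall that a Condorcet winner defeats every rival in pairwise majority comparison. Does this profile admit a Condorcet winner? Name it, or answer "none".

Pairwise majorities:
Yilmaz–Ferraro: Ferraro 9–8.
Yilmaz vs Dube: Yilmaz wins 9–8.
Yilmaz–Ivanov: Yilmaz 11–6.
Ferraro vs Dube: Dube, 14–3.
Ferraro vs Ivanov: Ferraro, 10–7.
Dube vs Ivanov: Dube, 14–3.
Every nominee loses at least once (Yilmaz loses to Ferraro; Ferraro loses to Dube; Dube loses to Yilmaz; Ivanov loses to Yilmaz). The majority relation contains the cycle Yilmaz beats Dube beats Ferraro beats Yilmaz, so there is no Condorcet winner.

none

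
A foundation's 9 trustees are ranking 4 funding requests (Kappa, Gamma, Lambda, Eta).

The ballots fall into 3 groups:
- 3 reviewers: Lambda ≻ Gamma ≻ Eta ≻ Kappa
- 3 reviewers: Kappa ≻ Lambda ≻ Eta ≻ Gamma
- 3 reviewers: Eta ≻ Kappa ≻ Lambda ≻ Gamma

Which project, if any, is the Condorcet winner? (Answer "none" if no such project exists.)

none

Check each pair by majority over 9 ballots:
Kappa vs Gamma: Kappa preferred on 3+3 = 6 ballots; Kappa wins 6–3.
Kappa vs Lambda: 6 to 3, Kappa.
Kappa vs Eta: 3 to 6, Eta.
Gamma vs Lambda: 0 to 9, Lambda.
Gamma vs Eta: Gamma is ranked higher on 3 ballots, Eta on 6. Eta wins 6–3.
Lambda vs Eta: 3+3 = 6 for Lambda, 3 for Eta — Lambda by 6–3.
Each project drops at least one matchup (Kappa loses to Eta; Gamma loses to Kappa; Lambda loses to Kappa; Eta loses to Lambda); the cycle Kappa → Lambda → Eta → Kappa rules out a Condorcet winner.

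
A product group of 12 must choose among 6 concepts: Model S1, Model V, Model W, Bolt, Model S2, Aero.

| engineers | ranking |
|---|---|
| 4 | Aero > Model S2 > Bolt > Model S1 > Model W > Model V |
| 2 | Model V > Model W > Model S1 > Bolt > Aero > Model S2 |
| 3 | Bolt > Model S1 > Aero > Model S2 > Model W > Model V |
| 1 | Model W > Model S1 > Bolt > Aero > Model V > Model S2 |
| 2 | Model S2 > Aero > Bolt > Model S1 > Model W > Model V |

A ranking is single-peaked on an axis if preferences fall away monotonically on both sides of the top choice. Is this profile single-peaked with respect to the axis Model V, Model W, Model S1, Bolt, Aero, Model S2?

yes

Axis positions: Model V=1, Model W=2, Model S1=3, Bolt=4, Aero=5, Model S2=6.
Bloc 1 (peak Aero at position 5): ranking walks positions 5-6-4-3-2-1, expanding outward from the peak — single-peaked.
Bloc 2 (peak Model V at position 1): ranking walks positions 1-2-3-4-5-6, expanding outward from the peak — single-peaked.
Bloc 3 (peak Bolt at position 4): ranking walks positions 4-3-5-6-2-1, expanding outward from the peak — single-peaked.
Bloc 4 (peak Model W at position 2): ranking walks positions 2-3-4-5-1-6, expanding outward from the peak — single-peaked.
Bloc 5 (peak Model S2 at position 6): ranking walks positions 6-5-4-3-2-1, expanding outward from the peak — single-peaked.
Every ranking is single-peaked on this axis.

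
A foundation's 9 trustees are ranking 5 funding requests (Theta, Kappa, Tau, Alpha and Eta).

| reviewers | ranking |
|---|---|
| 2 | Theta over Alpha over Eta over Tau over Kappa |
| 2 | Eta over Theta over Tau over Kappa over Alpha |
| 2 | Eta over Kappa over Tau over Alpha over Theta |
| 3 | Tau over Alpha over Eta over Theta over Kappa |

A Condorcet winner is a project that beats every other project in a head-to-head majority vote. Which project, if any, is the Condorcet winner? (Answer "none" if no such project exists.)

none

Head-to-head results (9 reviewers):
Theta vs Kappa: 2+2+3 = 7 for Theta, 2 for Kappa — Theta by 7–2.
Theta vs Tau: 4 to 5, Tau.
Theta vs Alpha: 2+2 = 4 for Theta, 5 for Alpha — Alpha by 5–4.
Theta vs Eta: Theta is ranked higher on 2 ballots, Eta on 7. Eta wins 7–2.
Kappa vs Tau: 2 to 7, Tau.
Kappa vs Alpha: Kappa preferred on 2+2 = 4 ballots; Alpha wins 5–4.
Kappa vs Eta: 0 for Kappa, 9 for Eta — Eta by 9–0.
Tau vs Alpha: Tau preferred on 2+2+3 = 7 ballots; Tau wins 7–2.
Tau vs Eta: Tau preferred on 3 ballots; Eta wins 6–3.
Alpha vs Eta: 5 to 4, Alpha.
Every project loses at least once (Theta loses to Tau; Kappa loses to Theta; Tau loses to Eta; Alpha loses to Tau; Eta loses to Alpha). The majority relation contains the cycle Tau → Alpha → Eta → Tau, so there is no Condorcet winner.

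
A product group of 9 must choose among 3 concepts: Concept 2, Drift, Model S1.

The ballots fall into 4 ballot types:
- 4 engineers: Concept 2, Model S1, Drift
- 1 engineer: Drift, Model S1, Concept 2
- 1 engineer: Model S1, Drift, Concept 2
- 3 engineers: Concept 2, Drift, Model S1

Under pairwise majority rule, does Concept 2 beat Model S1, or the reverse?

Concept 2

Ballots ranking Concept 2 above Model S1: 4 + 3 = 7.
Ballots ranking Model S1 above Concept 2: 9 − 7 = 2.
Concept 2 wins the head-to-head 7–2.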